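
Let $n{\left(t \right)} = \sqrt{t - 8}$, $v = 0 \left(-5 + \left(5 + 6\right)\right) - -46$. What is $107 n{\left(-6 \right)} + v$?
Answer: $46 + 107 i \sqrt{14} \approx 46.0 + 400.36 i$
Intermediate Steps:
$v = 46$ ($v = 0 \left(-5 + 11\right) + 46 = 0 \cdot 6 + 46 = 0 + 46 = 46$)
$n{\left(t \right)} = \sqrt{-8 + t}$
$107 n{\left(-6 \right)} + v = 107 \sqrt{-8 - 6} + 46 = 107 \sqrt{-14} + 46 = 107 i \sqrt{14} + 46 = 46 + 107 i \sqrt{14}$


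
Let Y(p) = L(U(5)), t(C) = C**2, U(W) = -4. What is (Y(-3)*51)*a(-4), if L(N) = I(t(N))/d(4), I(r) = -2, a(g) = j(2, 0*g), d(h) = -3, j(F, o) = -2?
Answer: -68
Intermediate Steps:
a(g) = -2
L(N) = 2/3 (L(N) = -2/(-3) = -2*(-1/3) = 2/3)
Y(p) = 2/3
(Y(-3)*51)*a(-4) = ((2/3)*51)*(-2) = 34*(-2) = -68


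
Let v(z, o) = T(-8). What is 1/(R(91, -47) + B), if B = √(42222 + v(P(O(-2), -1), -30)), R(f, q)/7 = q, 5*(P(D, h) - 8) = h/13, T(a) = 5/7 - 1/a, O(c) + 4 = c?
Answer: -18424/3697017 - 26*√195874/3697017 ≈ -0.0080960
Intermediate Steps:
O(c) = -4 + c
T(a) = 5/7 - 1/a (T(a) = 5*(⅐) - 1/a = 5/7 - 1/a)
P(D, h) = 8 + h/65 (P(D, h) = 8 + (h/13)/5 = 8 + h/65)
v(z, o) = 47/56 (v(z, o) = 5/7 - 1/(-8) = 5/7 - 1*(-⅛) = 5/7 + ⅛ = 47/56)
R(f, q) = 7*q
B = 13*√195874/28 (B = √(42222 + 47/56) = √(2364479/56) = 13*√195874/28 ≈ 205.48)
1/(R(91, -47) + B) = 1/(7*(-47) + 13*√195874/28) = 1/(-329 + 13*√195874/28)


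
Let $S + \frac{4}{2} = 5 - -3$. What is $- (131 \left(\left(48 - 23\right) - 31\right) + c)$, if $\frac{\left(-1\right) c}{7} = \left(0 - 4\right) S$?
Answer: $618$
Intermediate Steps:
$S = 6$ ($S = -2 + \left(5 - -3\right) = -2 + \left(5 + 3\right) = -2 + 8 = 6$)
$c = 168$ ($c = - 7 \left(0 - 4\right) 6 = - 7 \left(\left(-4\right) 6\right) = \left(-7\right) \left(-24\right) = 168$)
$- (131 \left(\left(48 - 23\right) - 31\right) + c) = - (131 \left(\left(48 - 23\right) - 31\right) + 168) = - (131 \left(25 - 31\right) + 168) = - (131 \left(-6\right) + 168) = - (-786 + 168) = \left(-1\right) \left(-618\right) = 618$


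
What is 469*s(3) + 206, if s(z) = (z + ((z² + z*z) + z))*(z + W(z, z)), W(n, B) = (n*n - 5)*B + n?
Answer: 202814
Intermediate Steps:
W(n, B) = n + B*(-5 + n²) (W(n, B) = (n² - 5)*B + n = (-5 + n²)*B + n = B*(-5 + n²) + n = n + B*(-5 + n²))
s(z) = (z³ - 3*z)*(2*z + 2*z²) (s(z) = (z + ((z² + z*z) + z))*(z + (z - 5*z + z*z²)) = (z + ((z² + z²) + z))*(z + (z - 5*z + z³)) = (z + (2*z² + z))*(z + (z³ - 4*z)) = (z + (z + 2*z²))*(z³ - 3*z) = (2*z + 2*z²)*(z³ - 3*z) = (z³ - 3*z)*(2*z + 2*z²))
469*s(3) + 206 = 469*(2*3²*(-3 + 3² + 3³ - 3*3)) + 206 = 469*(2*9*(-3 + 9 + 27 - 9)) + 206 = 469*(2*9*24) + 206 = 469*432 + 206 = 202608 + 206 = 202814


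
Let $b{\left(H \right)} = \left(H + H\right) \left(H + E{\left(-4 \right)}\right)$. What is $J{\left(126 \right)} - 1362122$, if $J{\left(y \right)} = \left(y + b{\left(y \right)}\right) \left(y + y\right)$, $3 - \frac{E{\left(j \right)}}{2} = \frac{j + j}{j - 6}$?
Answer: $\frac{34752758}{5} \approx 6.9506 \cdot 10^{6}$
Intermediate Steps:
$E{\left(j \right)} = 6 - \frac{4 j}{-6 + j}$ ($E{\left(j \right)} = 6 - 2 \frac{j + j}{j - 6} = 6 - 2 \frac{2 j}{-6 + j} = 6 - \frac{4 j}{-6 + j}$)
$b{\left(H \right)} = 2 H \left(\frac{22}{5} + H\right)$ ($b{\left(H \right)} = \left(H + H\right) \left(H + \frac{2 \left(-18 - 4\right)}{-6 - 4}\right) = 2 H \left(H + 2 \frac{1}{-10} \left(-22\right)\right) = 2 H \left(H + 2 \left(- \frac{1}{10}\right) \left(-22\right)\right) = 2 H \left(H + \frac{22}{5}\right) = 2 H \left(\frac{22}{5} + H\right)$)
$J{\left(y \right)} = 2 y \left(y + \frac{2 y \left(22 + 5 y\right)}{5}\right)$ ($J{\left(y \right)} = \left(y + \frac{2 y \left(22 + 5 y\right)}{5}\right) \left(y + y\right) = \left(y + \frac{2 y \left(22 + 5 y\right)}{5}\right) 2 y = 2 y \left(y + \frac{2 y \left(22 + 5 y\right)}{5}\right)$)
$J{\left(126 \right)} - 1362122 = 126^{2} \left(\frac{98}{5} + 4 \cdot 126\right) - 1362122 = 15876 \left(\frac{98}{5} + 504\right) - 1362122 = 15876 \cdot \frac{2618}{5} - 1362122 = \frac{41563368}{5} - 1362122 = \frac{34752758}{5}$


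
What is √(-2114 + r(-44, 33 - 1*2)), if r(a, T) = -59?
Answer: I*√2173 ≈ 46.615*I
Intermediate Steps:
√(-2114 + r(-44, 33 - 1*2)) = √(-2114 - 59) = √(-2173) = I*√2173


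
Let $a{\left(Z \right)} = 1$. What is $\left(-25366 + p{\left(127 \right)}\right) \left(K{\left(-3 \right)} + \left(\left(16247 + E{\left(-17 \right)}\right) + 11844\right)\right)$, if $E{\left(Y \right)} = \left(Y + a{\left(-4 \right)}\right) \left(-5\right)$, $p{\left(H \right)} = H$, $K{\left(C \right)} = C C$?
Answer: $-711235020$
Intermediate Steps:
$K{\left(C \right)} = C^{2}$
$E{\left(Y \right)} = -5 - 5 Y$ ($E{\left(Y \right)} = \left(Y + 1\right) \left(-5\right) = \left(1 + Y\right) \left(-5\right) = -5 - 5 Y$)
$\left(-25366 + p{\left(127 \right)}\right) \left(K{\left(-3 \right)} + \left(\left(16247 + E{\left(-17 \right)}\right) + 11844\right)\right) = \left(-25366 + 127\right) \left(\left(-3\right)^{2} + \left(\left(16247 - -80\right) + 11844\right)\right) = - 25239 \left(9 + \left(\left(16247 + \left(-5 + 85\right)\right) + 11844\right)\right) = - 25239 \left(9 + \left(\left(16247 + 80\right) + 11844\right)\right) = - 25239 \left(9 + \left(16327 + 11844\right)\right) = - 25239 \left(9 + 28171\right) = \left(-25239\right) 28180 = -711235020$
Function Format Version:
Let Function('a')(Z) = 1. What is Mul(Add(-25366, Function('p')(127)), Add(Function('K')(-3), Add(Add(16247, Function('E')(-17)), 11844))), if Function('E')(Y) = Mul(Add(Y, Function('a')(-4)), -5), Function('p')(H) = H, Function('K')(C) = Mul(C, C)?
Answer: -711235020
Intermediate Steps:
Function('K')(C) = Pow(C, 2)
Function('E')(Y) = Add(-5, Mul(-5, Y)) (Function('E')(Y) = Mul(Add(Y, 1), -5) = Mul(Add(1, Y), -5) = Add(-5, Mul(-5, Y)))
Mul(Add(-25366, Function('p')(127)), Add(Function('K')(-3), Add(Add(16247, Function('E')(-17)), 11844))) = Mul(Add(-25366, 127), Add(Pow(-3, 2), Add(Add(16247, Add(-5, Mul(-5, -17))), 11844))) = Mul(-25239, Add(9, Add(Add(16247, Add(-5, 85)), 11844))) = Mul(-25239, Add(9, Add(Add(16247, 80), 11844))) = Mul(-25239, Add(9, Add(16327, 11844))) = Mul(-25239, Add(9, 28171)) = Mul(-25239, 28180) = -711235020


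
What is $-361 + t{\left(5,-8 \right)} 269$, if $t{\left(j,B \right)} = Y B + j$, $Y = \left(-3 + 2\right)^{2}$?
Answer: $-1168$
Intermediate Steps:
$Y = 1$ ($Y = \left(-1\right)^{2} = 1$)
$t{\left(j,B \right)} = B + j$ ($t{\left(j,B \right)} = 1 B + j = B + j$)
$-361 + t{\left(5,-8 \right)} 269 = -361 + \left(-8 + 5\right) 269 = -361 - 807 = -1168$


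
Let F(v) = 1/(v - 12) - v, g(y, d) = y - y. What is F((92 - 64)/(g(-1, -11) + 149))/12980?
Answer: -71481/3403875200 ≈ -2.1000e-5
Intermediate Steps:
g(y, d) = 0
F(v) = 1/(-12 + v) - v
F((92 - 64)/(g(-1, -11) + 149))/12980 = ((1 - ((92 - 64)/(0 + 149))² + 12*((92 - 64)/(0 + 149)))/(-12 + (92 - 64)/(0 + 149)))/12980 = ((1 - (28/149)² + 12*(28/149))/(-12 + 28/149))*(1/12980) = ((1 - 1*784/22201 + 336/149)/(-1760/149))*(1/12980) = -149*(1 - 784/22201 + 336/149)/1760*(1/12980) = -149/1760*71481/22201*(1/12980) = -71481/262240*1/12980 = -71481/3403875200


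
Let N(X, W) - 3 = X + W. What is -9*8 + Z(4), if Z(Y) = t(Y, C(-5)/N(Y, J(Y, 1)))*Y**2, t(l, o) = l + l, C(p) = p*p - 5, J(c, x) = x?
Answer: 56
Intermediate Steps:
N(X, W) = 3 + W + X (N(X, W) = 3 + (X + W) = 3 + (W + X) = 3 + W + X)
C(p) = -5 + p**2 (C(p) = p**2 - 5 = -5 + p**2)
t(l, o) = 2*l
Z(Y) = 2*Y**3 (Z(Y) = (2*Y)*Y**2 = 2*Y**3)
-9*8 + Z(4) = -9*8 + 2*4**3 = -72 + 2*64 = -72 + 128 = 56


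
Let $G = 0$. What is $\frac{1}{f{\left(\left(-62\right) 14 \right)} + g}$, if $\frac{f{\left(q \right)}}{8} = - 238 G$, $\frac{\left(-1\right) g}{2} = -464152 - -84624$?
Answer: $\frac{1}{759056} \approx 1.3174 \cdot 10^{-6}$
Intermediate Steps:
$g = 759056$ ($g = - 2 \left(-464152 - -84624\right) = - 2 \left(-464152 + 84624\right) = \left(-2\right) \left(-379528\right) = 759056$)
$f{\left(q \right)} = 0$ ($f{\left(q \right)} = 8 \left(\left(-238\right) 0\right) = 8 \cdot 0 = 0$)
$\frac{1}{f{\left(\left(-62\right) 14 \right)} + g} = \frac{1}{0 + 759056} = \frac{1}{759056}$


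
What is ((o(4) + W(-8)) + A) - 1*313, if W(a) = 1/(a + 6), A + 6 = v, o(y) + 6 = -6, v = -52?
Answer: -767/2 ≈ -383.50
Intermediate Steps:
o(y) = -12 (o(y) = -6 - 6 = -12)
A = -58 (A = -6 - 52 = -58)
W(a) = 1/(6 + a)
((o(4) + W(-8)) + A) - 1*313 = ((-12 + 1/(6 - 8)) - 58) - 1*313 = ((-12 + 1/(-2)) - 58) - 313 = ((-12 - ½) - 58) - 313 = (-25/2 - 58) - 313 = -141/2 - 313 = -767/2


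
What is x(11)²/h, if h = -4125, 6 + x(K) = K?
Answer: -1/165 ≈ -0.0060606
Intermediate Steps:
x(K) = -6 + K
x(11)²/h = (-6 + 11)²/(-4125) = 5²*(-1/4125) = 25*(-1/4125) = -1/165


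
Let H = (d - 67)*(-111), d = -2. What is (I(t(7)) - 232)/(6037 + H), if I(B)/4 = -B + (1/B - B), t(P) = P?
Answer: -503/23968 ≈ -0.020986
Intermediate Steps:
H = 7659 (H = (-2 - 67)*(-111) = -69*(-111) = 7659)
I(B) = -8*B + 4/B (I(B) = 4*(-B + (1/B - B)) = 4*(1/B - 2*B) = -8*B + 4/B)
(I(t(7)) - 232)/(6037 + H) = ((-8*7 + 4/7) - 232)/(6037 + 7659) = ((-56 + 4*(⅐)) - 232)/13696 = ((-56 + 4/7) - 232)*(1/13696) = (-388/7 - 232)*(1/13696) = -2012/7*1/13696 = -503/23968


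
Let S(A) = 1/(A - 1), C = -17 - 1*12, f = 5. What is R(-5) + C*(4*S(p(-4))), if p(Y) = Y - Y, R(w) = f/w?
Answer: 115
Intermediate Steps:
R(w) = 5/w
p(Y) = 0
C = -29 (C = -17 - 12 = -29)
S(A) = 1/(-1 + A)
R(-5) + C*(4*S(p(-4))) = 5/(-5) - 116/(-1 + 0) = 5*(-⅕) - 116/(-1) = -1 - 116*(-1) = -1 - 29*(-4) = -1 + 116 = 115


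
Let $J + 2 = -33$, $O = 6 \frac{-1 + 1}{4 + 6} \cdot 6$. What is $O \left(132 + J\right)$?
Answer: $0$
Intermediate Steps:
$O = 0$ ($O = 6 \cdot \frac{0}{10} \cdot 6 = 6 \cdot 0 \cdot \frac{1}{10} \cdot 6 = 6 \cdot 0 \cdot 6 = 0 \cdot 6 = 0$)
$J = -35$ ($J = -2 - 33 = -35$)
$O \left(132 + J\right) = 0 \left(132 - 35\right) = 0 \cdot 97 = 0$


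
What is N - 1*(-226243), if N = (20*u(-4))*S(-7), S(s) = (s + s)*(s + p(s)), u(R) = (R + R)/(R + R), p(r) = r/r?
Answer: 227923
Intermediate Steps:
p(r) = 1
u(R) = 1 (u(R) = (2*R)/((2*R)) = (2*R)*(1/(2*R)) = 1)
S(s) = 2*s*(1 + s) (S(s) = (s + s)*(s + 1) = (2*s)*(1 + s) = 2*s*(1 + s))
N = 1680 (N = (20*1)*(2*(-7)*(1 - 7)) = 20*(2*(-7)*(-6)) = 20*84 = 1680)
N - 1*(-226243) = 1680 - 1*(-226243) = 1680 + 226243 = 227923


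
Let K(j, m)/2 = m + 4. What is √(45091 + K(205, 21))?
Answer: √45141 ≈ 212.46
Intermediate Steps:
K(j, m) = 8 + 2*m (K(j, m) = 2*(m + 4) = 2*(4 + m) = 8 + 2*m)
√(45091 + K(205, 21)) = √(45091 + (8 + 2*21)) = √(45091 + (8 + 42)) = √(45091 + 50) = √45141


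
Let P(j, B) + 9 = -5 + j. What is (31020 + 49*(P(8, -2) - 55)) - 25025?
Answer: 3006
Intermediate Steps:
P(j, B) = -14 + j (P(j, B) = -9 + (-5 + j) = -14 + j)
(31020 + 49*(P(8, -2) - 55)) - 25025 = (31020 + 49*((-14 + 8) - 55)) - 25025 = (31020 + 49*(-6 - 55)) - 25025 = (31020 + 49*(-61)) - 25025 = (31020 - 2989) - 25025 = 28031 - 25025 = 3006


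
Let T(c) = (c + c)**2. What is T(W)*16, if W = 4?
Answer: 1024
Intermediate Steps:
T(c) = 4*c**2 (T(c) = (2*c)**2 = 4*c**2)
T(W)*16 = (4*4**2)*16 = (4*16)*16 = 64*16 = 1024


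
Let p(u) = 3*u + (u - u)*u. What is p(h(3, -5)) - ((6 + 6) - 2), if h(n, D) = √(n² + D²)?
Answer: -10 + 3*√34 ≈ 7.4929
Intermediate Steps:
h(n, D) = √(D² + n²)
p(u) = 3*u (p(u) = 3*u + 0*u = 3*u + 0 = 3*u)
p(h(3, -5)) - ((6 + 6) - 2) = 3*√((-5)² + 3²) - ((6 + 6) - 2) = 3*√(25 + 9) - (12 - 2) = 3*√34 - 1*10 = 3*√34 - 10 = -10 + 3*√34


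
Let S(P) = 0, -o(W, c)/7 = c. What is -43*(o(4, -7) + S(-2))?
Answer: -2107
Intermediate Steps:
o(W, c) = -7*c
-43*(o(4, -7) + S(-2)) = -43*(-7*(-7) + 0) = -43*(49 + 0) = -43*49 = -2107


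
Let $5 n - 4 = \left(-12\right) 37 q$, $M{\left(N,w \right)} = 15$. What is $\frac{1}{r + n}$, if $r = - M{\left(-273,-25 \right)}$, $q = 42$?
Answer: $- \frac{5}{18719} \approx -0.00026711$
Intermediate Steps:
$r = -15$ ($r = \left(-1\right) 15 = -15$)
$n = - \frac{18644}{5}$ ($n = \frac{4}{5} + \frac{\left(-12\right) 37 \cdot 42}{5} = \frac{4}{5} + \frac{\left(-444\right) 42}{5} = \frac{4}{5} + \frac{1}{5} \left(-18648\right) = \frac{4}{5} - \frac{18648}{5} = - \frac{18644}{5} \approx -3728.8$)
$\frac{1}{r + n} = \frac{1}{-15 - \frac{18644}{5}} = \frac{1}{- \frac{18719}{5}} = - \frac{5}{18719}$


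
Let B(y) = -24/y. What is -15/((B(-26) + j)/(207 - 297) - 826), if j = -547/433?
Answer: 1519830/83691589 ≈ 0.018160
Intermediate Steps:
j = -547/433 (j = -547*1/433 = -547/433 ≈ -1.2633)
-15/((B(-26) + j)/(207 - 297) - 826) = -15/((-24/(-26) - 547/433)/(207 - 297) - 826) = -15/((-24*(-1/26) - 547/433)/(-90) - 826) = -15/((12/13 - 547/433)*(-1/90) - 826) = -15/(-1915/5629*(-1/90) - 826) = -15/(383/101322 - 826) = -15/(-83691589/101322) = -15*(-101322/83691589) = 1519830/83691589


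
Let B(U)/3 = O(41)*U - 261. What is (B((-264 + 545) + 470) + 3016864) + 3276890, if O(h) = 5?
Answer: 6304236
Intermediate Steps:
B(U) = -783 + 15*U (B(U) = 3*(5*U - 261) = 3*(-261 + 5*U) = -783 + 15*U)
(B((-264 + 545) + 470) + 3016864) + 3276890 = ((-783 + 15*((-264 + 545) + 470)) + 3016864) + 3276890 = ((-783 + 15*(281 + 470)) + 3016864) + 3276890 = ((-783 + 15*751) + 3016864) + 3276890 = ((-783 + 11265) + 3016864) + 3276890 = (10482 + 3016864) + 3276890 = 3027346 + 3276890 = 6304236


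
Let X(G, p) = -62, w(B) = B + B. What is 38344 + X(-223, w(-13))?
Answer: 38282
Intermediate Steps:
w(B) = 2*B
38344 + X(-223, w(-13)) = 38344 - 62 = 38282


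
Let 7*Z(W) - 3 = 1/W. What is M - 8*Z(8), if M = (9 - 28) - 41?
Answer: -445/7 ≈ -63.571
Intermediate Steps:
Z(W) = 3/7 + 1/(7*W)
M = -60 (M = -19 - 41 = -60)
M - 8*Z(8) = -60 - 8*(1 + 3*8)/(7*8) = -60 - 8*(1 + 24)/(7*8) = -60 - 8*25/(7*8) = -60 - 8*25/56 = -60 - 25/7 = -445/7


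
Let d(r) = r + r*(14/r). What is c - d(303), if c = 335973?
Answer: 335656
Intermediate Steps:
d(r) = 14 + r (d(r) = r + 14 = 14 + r)
c - d(303) = 335973 - (14 + 303) = 335973 - 1*317 = 335973 - 317 = 335656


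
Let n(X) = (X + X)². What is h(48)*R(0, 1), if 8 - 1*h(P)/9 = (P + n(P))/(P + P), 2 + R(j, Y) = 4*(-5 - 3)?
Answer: 27081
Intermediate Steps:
n(X) = 4*X² (n(X) = (2*X)² = 4*X²)
R(j, Y) = -34 (R(j, Y) = -2 + 4*(-5 - 3) = -2 + 4*(-8) = -2 - 32 = -34)
h(P) = 72 - 9*(P + 4*P²)/(2*P) (h(P) = 72 - 9*(P + 4*P²)/(P + P) = 72 - 9*(P + 4*P²)/(2*P))
h(48)*R(0, 1) = (135/2 - 18*48)*(-34) = (135/2 - 864)*(-34) = -1593/2*(-34) = 27081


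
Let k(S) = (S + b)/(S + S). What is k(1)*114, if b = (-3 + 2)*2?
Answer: -57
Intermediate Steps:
b = -2 (b = -1*2 = -2)
k(S) = (-2 + S)/(2*S) (k(S) = (S - 2)/(S + S) = (-2 + S)/((2*S)) = (-2 + S)*(1/(2*S)) = (-2 + S)/(2*S))
k(1)*114 = ((½)*(-2 + 1)/1)*114 = ((½)*1*(-1))*114 = -½*114 = -57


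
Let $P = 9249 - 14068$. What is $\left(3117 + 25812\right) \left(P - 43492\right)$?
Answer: $-1397588919$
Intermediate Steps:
$P = -4819$
$\left(3117 + 25812\right) \left(P - 43492\right) = \left(3117 + 25812\right) \left(-4819 - 43492\right) = 28929 \left(-48311\right) = -1397588919$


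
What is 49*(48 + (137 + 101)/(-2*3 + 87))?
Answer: 202174/81 ≈ 2496.0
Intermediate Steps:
49*(48 + (137 + 101)/(-2*3 + 87)) = 49*(48 + 238/(-6 + 87)) = 49*(48 + 238/81) = 49*(4126/81) = 202174/81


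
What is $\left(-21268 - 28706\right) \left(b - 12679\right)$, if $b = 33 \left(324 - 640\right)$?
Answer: $1154749218$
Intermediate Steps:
$b = -10428$ ($b = 33 \left(324 - 640\right) = 33 \left(-316\right) = -10428$)
$\left(-21268 - 28706\right) \left(b - 12679\right) = \left(-21268 - 28706\right) \left(-10428 - 12679\right) = \left(-49974\right) \left(-23107\right) = 1154749218$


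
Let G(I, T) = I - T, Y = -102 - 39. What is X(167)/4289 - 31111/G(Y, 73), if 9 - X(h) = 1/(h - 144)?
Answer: 3069050901/21110458 ≈ 145.38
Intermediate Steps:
Y = -141
X(h) = 9 - 1/(-144 + h) (X(h) = 9 - 1/(h - 144) = 9 - 1/(-144 + h))
X(167)/4289 - 31111/G(Y, 73) = ((-1297 + 9*167)/(-144 + 167))/4289 - 31111/(-141 - 1*73) = ((-1297 + 1503)/23)*(1/4289) - 31111/(-141 - 73) = ((1/23)*206)*(1/4289) - 31111/(-214) = (206/23)*(1/4289) - 31111*(-1/214) = 206/98647 + 31111/214 = 3069050901/21110458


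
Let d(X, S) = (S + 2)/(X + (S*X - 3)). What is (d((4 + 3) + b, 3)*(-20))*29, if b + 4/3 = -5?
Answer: 8700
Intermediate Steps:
b = -19/3 (b = -4/3 - 5 = -19/3 ≈ -6.3333)
d(X, S) = (2 + S)/(-3 + X + S*X) (d(X, S) = (2 + S)/(X + (-3 + S*X)) = (2 + S)/(-3 + X + S*X))
(d((4 + 3) + b, 3)*(-20))*29 = (((2 + 3)/(-3 + ((4 + 3) - 19/3) + 3*((4 + 3) - 19/3)))*(-20))*29 = ((5/(-3 + (7 - 19/3) + 3*(7 - 19/3)))*(-20))*29 = ((5/(-3 + 2/3 + 3*(2/3)))*(-20))*29 = ((5/(-3 + 2/3 + 2))*(-20))*29 = ((5/(-1/3))*(-20))*29 = (-3*5*(-20))*29 = -15*(-20)*29 = 300*29 = 8700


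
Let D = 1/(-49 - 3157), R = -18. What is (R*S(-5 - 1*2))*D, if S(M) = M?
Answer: -9/229 ≈ -0.039301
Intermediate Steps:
D = -1/3206 (D = 1/(-3206) = -1/3206 ≈ -0.00031192)
(R*S(-5 - 1*2))*D = -18*(-5 - 1*2)*(-1/3206) = -18*(-5 - 2)*(-1/3206) = -18*(-7)*(-1/3206) = 126*(-1/3206) = -9/229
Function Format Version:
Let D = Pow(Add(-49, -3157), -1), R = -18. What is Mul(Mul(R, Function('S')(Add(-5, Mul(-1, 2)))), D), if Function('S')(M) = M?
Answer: Rational(-9, 229) ≈ -0.039301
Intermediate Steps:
D = Rational(-1, 3206) (D = Pow(-3206, -1) = Rational(-1, 3206) ≈ -0.00031192)
Mul(Mul(R, Function('S')(Add(-5, Mul(-1, 2)))), D) = Mul(Mul(-18, Add(-5, Mul(-1, 2))), Rational(-1, 3206)) = Mul(Mul(-18, Add(-5, -2)), Rational(-1, 3206)) = Mul(Mul(-18, -7), Rational(-1, 3206)) = Mul(126, Rational(-1, 3206)) = Rational(-9, 229)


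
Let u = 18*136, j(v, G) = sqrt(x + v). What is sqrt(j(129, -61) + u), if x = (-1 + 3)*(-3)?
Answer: sqrt(2448 + sqrt(123)) ≈ 49.589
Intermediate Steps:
x = -6 (x = 2*(-3) = -6)
j(v, G) = sqrt(-6 + v)
u = 2448
sqrt(j(129, -61) + u) = sqrt(sqrt(-6 + 129) + 2448) = sqrt(sqrt(123) + 2448) = sqrt(2448 + sqrt(123))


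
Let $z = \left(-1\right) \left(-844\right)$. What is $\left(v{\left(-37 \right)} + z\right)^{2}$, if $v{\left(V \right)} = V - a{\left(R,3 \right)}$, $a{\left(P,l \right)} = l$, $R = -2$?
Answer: $646416$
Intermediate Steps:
$z = 844$
$v{\left(V \right)} = -3 + V$ ($v{\left(V \right)} = V - 3 = -3 + V$)
$\left(v{\left(-37 \right)} + z\right)^{2} = \left(\left(-3 - 37\right) + 844\right)^{2} = \left(-40 + 844\right)^{2} = 804^{2} = 646416$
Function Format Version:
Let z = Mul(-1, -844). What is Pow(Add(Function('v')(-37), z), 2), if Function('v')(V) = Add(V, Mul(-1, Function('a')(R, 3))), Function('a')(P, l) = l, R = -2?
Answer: 646416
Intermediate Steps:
z = 844
Function('v')(V) = Add(-3, V) (Function('v')(V) = Add(V, Mul(-1, 3)) = Add(V, -3) = Add(-3, V))
Pow(Add(Function('v')(-37), z), 2) = Pow(Add(Add(-3, -37), 844), 2) = Pow(Add(-40, 844), 2) = Pow(804, 2) = 646416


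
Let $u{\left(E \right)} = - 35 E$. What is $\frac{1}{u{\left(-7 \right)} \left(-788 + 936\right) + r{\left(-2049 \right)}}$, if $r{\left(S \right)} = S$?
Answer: $\frac{1}{34211} \approx 2.923 \cdot 10^{-5}$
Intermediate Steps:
$\frac{1}{u{\left(-7 \right)} \left(-788 + 936\right) + r{\left(-2049 \right)}} = \frac{1}{\left(-35\right) \left(-7\right) \left(-788 + 936\right) - 2049} = \frac{1}{245 \cdot 148 - 2049} = \frac{1}{36260 - 2049} = \frac{1}{34211}$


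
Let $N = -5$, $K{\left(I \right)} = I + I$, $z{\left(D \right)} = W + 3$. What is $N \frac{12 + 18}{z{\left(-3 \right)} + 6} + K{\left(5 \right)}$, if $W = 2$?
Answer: $- \frac{40}{11} \approx -3.6364$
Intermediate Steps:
$z{\left(D \right)} = 5$ ($z{\left(D \right)} = 2 + 3 = 5$)
$K{\left(I \right)} = 2 I$
$N \frac{12 + 18}{z{\left(-3 \right)} + 6} + K{\left(5 \right)} = - 5 \frac{12 + 18}{5 + 6} + 2 \cdot 5 = - 5 \cdot \frac{30}{11} + 10 = - 5 \cdot 30 \cdot \frac{1}{11} + 10 = \left(-5\right) \frac{30}{11} + 10 = - \frac{150}{11} + 10 = - \frac{40}{11}$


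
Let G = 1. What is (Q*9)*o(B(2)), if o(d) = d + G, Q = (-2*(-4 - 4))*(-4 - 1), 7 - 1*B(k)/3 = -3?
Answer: -22320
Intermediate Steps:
B(k) = 30 (B(k) = 21 - 3*(-3) = 21 + 9 = 30)
Q = -80 (Q = -2*(-8)*(-5) = 16*(-5) = -80)
o(d) = 1 + d (o(d) = d + 1 = 1 + d)
(Q*9)*o(B(2)) = (-80*9)*(1 + 30) = -720*31 = -22320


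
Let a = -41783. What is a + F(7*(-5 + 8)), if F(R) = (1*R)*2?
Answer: -41741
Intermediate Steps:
F(R) = 2*R (F(R) = R*2 = 2*R)
a + F(7*(-5 + 8)) = -41783 + 2*(7*(-5 + 8)) = -41783 + 2*(7*3) = -41783 + 2*21 = -41783 + 42 = -41741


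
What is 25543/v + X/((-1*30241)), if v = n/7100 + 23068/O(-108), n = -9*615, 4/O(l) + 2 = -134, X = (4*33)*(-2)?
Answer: -802849950652/33680131929427 ≈ -0.023838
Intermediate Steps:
X = -264 (X = 132*(-2) = -264)
O(l) = -1/34 (O(l) = 4/(-2 - 134) = 4/(-136) = 4*(-1/136) = -1/34)
n = -5535
v = -1113724147/1420 (v = -5535/7100 + 23068/(-1/34) = -5535*1/7100 + 23068*(-34) = -1107/1420 - 784312 = -1113724147/1420 ≈ -7.8431e+5)
25543/v + X/((-1*30241)) = 25543/(-1113724147/1420) - 264/((-1*30241)) = 25543*(-1420/1113724147) - 264/(-30241) = -36271060/1113724147 - 264*(-1/30241) = -36271060/1113724147 + 264/30241 = -802849950652/33680131929427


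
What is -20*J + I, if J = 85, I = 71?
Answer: -1629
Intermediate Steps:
-20*J + I = -20*85 + 71 = -1700 + 71 = -1629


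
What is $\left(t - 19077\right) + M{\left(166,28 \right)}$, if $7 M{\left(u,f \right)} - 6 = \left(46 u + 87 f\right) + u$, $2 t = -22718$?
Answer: $- \frac{202808}{7} \approx -28973.0$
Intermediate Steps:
$t = -11359$ ($t = \frac{1}{2} \left(-22718\right) = -11359$)
$M{\left(u,f \right)} = \frac{6}{7} + \frac{47 u}{7} + \frac{87 f}{7}$ ($M{\left(u,f \right)} = \frac{6}{7} + \frac{\left(46 u + 87 f\right) + u}{7} = \frac{6}{7} + \frac{47 u + 87 f}{7} = \frac{6}{7} + \left(\frac{47 u}{7} + \frac{87 f}{7}\right) = \frac{6}{7} + \frac{47 u}{7} + \frac{87 f}{7}$)
$\left(t - 19077\right) + M{\left(166,28 \right)} = \left(-11359 - 19077\right) + \left(\frac{6}{7} + \frac{47}{7} \cdot 166 + \frac{87}{7} \cdot 28\right) = -30436 + \left(\frac{6}{7} + \frac{7802}{7} + 348\right) = -30436 + \frac{10244}{7} = - \frac{202808}{7}$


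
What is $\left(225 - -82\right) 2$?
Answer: $614$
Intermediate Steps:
$\left(225 - -82\right) 2 = \left(225 + 82\right) 2 = 307 \cdot 2 = 614$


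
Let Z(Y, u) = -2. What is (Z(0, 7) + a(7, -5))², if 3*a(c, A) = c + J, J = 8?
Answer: 9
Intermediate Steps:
a(c, A) = 8/3 + c/3 (a(c, A) = (c + 8)/3 = (8 + c)/3 = 8/3 + c/3)
(Z(0, 7) + a(7, -5))² = (-2 + (8/3 + (⅓)*7))² = (-2 + (8/3 + 7/3))² = (-2 + 5)² = 3² = 9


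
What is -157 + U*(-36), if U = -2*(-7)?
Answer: -661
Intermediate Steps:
U = 14
-157 + U*(-36) = -157 + 14*(-36) = -157 - 504 = -661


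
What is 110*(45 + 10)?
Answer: 6050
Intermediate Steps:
110*(45 + 10) = 110*55 = 6050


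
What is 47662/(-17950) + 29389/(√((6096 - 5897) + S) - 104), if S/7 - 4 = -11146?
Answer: -29543381341/795283725 - 29389*I*√77795/88611 ≈ -37.148 - 92.507*I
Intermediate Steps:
S = -77994 (S = 28 + 7*(-11146) = 28 - 78022 = -77994)
47662/(-17950) + 29389/(√((6096 - 5897) + S) - 104) = 47662/(-17950) + 29389/(√((6096 - 5897) - 77994) - 104) = 47662*(-1/17950) + 29389/(√(199 - 77994) - 104) = -23831/8975 + 29389/(√(-77795) - 104) = -23831/8975 + 29389/(I*√77795 - 104) = -23831/8975 + 29389/(-104 + I*√77795)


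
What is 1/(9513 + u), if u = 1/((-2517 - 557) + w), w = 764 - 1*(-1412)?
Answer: 898/8542673 ≈ 0.00010512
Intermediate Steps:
w = 2176 (w = 764 + 1412 = 2176)
u = -1/898 (u = 1/((-2517 - 557) + 2176) = 1/(-3074 + 2176) = 1/(-898) = -1/898 ≈ -0.0011136)
1/(9513 + u) = 1/(9513 - 1/898) = 1/(8542673/898) = 898/8542673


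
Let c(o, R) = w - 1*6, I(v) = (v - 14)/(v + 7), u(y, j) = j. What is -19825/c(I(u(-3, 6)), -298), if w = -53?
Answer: 19825/59 ≈ 336.02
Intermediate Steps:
I(v) = (-14 + v)/(7 + v)
c(o, R) = -59 (c(o, R) = -53 - 1*6 = -53 - 6 = -59)
-19825/c(I(u(-3, 6)), -298) = -19825/(-59) = -19825*(-1/59) = 19825/59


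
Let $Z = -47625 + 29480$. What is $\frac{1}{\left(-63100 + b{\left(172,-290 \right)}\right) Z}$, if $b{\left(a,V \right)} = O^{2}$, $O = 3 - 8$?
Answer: $\frac{1}{1144495875} \approx 8.7375 \cdot 10^{-10}$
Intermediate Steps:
$O = -5$
$b{\left(a,V \right)} = 25$ ($b{\left(a,V \right)} = \left(-5\right)^{2} = 25$)
$Z = -18145$
$\frac{1}{\left(-63100 + b{\left(172,-290 \right)}\right) Z} = \frac{1}{\left(-63100 + 25\right) \left(-18145\right)} = \frac{1}{-63075} \left(- \frac{1}{18145}\right) = \left(- \frac{1}{63075}\right) \left(- \frac{1}{18145}\right) = \frac{1}{1144495875}$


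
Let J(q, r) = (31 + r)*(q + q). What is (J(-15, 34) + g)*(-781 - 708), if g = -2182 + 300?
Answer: 5705848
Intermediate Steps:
g = -1882
J(q, r) = 2*q*(31 + r) (J(q, r) = (31 + r)*(2*q) = 2*q*(31 + r))
(J(-15, 34) + g)*(-781 - 708) = (2*(-15)*(31 + 34) - 1882)*(-781 - 708) = (2*(-15)*65 - 1882)*(-1489) = (-1950 - 1882)*(-1489) = -3832*(-1489) = 5705848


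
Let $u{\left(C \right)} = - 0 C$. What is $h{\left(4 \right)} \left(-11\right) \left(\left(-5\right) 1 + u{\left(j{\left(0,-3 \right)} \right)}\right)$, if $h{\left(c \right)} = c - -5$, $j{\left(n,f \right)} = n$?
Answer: $495$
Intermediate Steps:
$u{\left(C \right)} = 0$ ($u{\left(C \right)} = \left(-1\right) 0 = 0$)
$h{\left(c \right)} = 5 + c$ ($h{\left(c \right)} = c + 5 = 5 + c$)
$h{\left(4 \right)} \left(-11\right) \left(\left(-5\right) 1 + u{\left(j{\left(0,-3 \right)} \right)}\right) = \left(5 + 4\right) \left(-11\right) \left(\left(-5\right) 1 + 0\right) = 9 \left(-11\right) \left(-5 + 0\right) = \left(-99\right) \left(-5\right) = 495$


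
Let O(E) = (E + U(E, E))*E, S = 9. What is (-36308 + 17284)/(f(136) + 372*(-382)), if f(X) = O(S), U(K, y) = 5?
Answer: 9512/70989 ≈ 0.13399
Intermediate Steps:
O(E) = E*(5 + E) (O(E) = (E + 5)*E = (5 + E)*E = E*(5 + E))
f(X) = 126 (f(X) = 9*(5 + 9) = 9*14 = 126)
(-36308 + 17284)/(f(136) + 372*(-382)) = (-36308 + 17284)/(126 + 372*(-382)) = -19024/(126 - 142104) = -19024/(-141978) = -19024*(-1/141978) = 9512/70989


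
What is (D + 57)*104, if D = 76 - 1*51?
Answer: 8528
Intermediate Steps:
D = 25 (D = 76 - 51 = 25)
(D + 57)*104 = (25 + 57)*104 = 82*104 = 8528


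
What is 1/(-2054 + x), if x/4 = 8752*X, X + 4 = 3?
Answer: -1/37062 ≈ -2.6982e-5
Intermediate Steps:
X = -1 (X = -4 + 3 = -1)
x = -35008 (x = 4*(8752*(-1)) = 4*(-8752) = -35008)
1/(-2054 + x) = 1/(-2054 - 35008) = 1/(-37062) = -1/37062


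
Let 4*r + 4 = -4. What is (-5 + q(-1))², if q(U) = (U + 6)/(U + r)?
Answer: 400/9 ≈ 44.444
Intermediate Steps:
r = -2 (r = -1 + (¼)*(-4) = -1 - 1 = -2)
q(U) = (6 + U)/(-2 + U) (q(U) = (U + 6)/(U - 2) = (6 + U)/(-2 + U))
(-5 + q(-1))² = (-5 + (6 - 1)/(-2 - 1))² = (-5 + 5/(-3))² = (-5 - ⅓*5)² = (-5 - 5/3)² = (-20/3)² = 400/9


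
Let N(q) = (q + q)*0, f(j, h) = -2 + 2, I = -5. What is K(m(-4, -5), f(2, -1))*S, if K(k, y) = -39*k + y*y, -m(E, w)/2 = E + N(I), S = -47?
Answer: 14664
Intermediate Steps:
f(j, h) = 0
N(q) = 0 (N(q) = (2*q)*0 = 0)
m(E, w) = -2*E (m(E, w) = -2*(E + 0) = -2*E)
K(k, y) = y² - 39*k (K(k, y) = -39*k + y² = y² - 39*k)
K(m(-4, -5), f(2, -1))*S = (0² - (-78)*(-4))*(-47) = (0 - 39*8)*(-47) = (0 - 312)*(-47) = -312*(-47) = 14664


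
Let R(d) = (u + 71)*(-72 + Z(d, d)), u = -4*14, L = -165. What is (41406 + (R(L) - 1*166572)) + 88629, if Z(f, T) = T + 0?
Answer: -40092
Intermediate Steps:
Z(f, T) = T
u = -56
R(d) = -1080 + 15*d (R(d) = (-56 + 71)*(-72 + d) = 15*(-72 + d) = -1080 + 15*d)
(41406 + (R(L) - 1*166572)) + 88629 = (41406 + ((-1080 + 15*(-165)) - 1*166572)) + 88629 = (41406 + ((-1080 - 2475) - 166572)) + 88629 = (41406 + (-3555 - 166572)) + 88629 = (41406 - 170127) + 88629 = -128721 + 88629 = -40092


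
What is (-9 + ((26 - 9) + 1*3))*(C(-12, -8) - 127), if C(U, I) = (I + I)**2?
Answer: 1419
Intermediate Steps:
C(U, I) = 4*I**2 (C(U, I) = (2*I)**2 = 4*I**2)
(-9 + ((26 - 9) + 1*3))*(C(-12, -8) - 127) = (-9 + ((26 - 9) + 1*3))*(4*(-8)**2 - 127) = (-9 + (17 + 3))*(4*64 - 127) = (-9 + 20)*(256 - 127) = 11*129 = 1419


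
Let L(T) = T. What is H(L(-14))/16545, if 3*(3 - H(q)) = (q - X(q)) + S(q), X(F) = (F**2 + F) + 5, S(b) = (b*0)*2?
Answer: 14/3309 ≈ 0.0042309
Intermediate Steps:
S(b) = 0 (S(b) = 0*2 = 0)
X(F) = 5 + F + F**2 (X(F) = (F + F**2) + 5 = 5 + F + F**2)
H(q) = 14/3 + q**2/3 (H(q) = 3 - ((q - (5 + q + q**2)) + 0)/3 = 3 - ((q + (-5 - q - q**2)) + 0)/3 = 3 - ((-5 - q**2) + 0)/3 = 3 - (-5 - q**2)/3 = 3 + (5/3 + q**2/3) = 14/3 + q**2/3)
H(L(-14))/16545 = (14/3 + (1/3)*(-14)**2)/16545 = (14/3 + (1/3)*196)*(1/16545) = (14/3 + 196/3)*(1/16545) = 70*(1/16545) = 14/3309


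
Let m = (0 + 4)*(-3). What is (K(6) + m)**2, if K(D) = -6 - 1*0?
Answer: 324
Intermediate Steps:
K(D) = -6 (K(D) = -6 + 0 = -6)
m = -12 (m = 4*(-3) = -12)
(K(6) + m)**2 = (-6 - 12)**2 = (-18)**2 = 324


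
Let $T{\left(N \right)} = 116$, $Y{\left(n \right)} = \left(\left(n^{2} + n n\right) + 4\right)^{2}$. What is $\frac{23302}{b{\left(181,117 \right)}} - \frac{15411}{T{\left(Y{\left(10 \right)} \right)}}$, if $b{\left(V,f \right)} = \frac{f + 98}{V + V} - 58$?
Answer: $- \frac{1298753575}{2410596} \approx -538.77$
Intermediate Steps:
$b{\left(V,f \right)} = -58 + \frac{98 + f}{2 V}$ ($b{\left(V,f \right)} = \frac{98 + f}{2 V} - 58 = -58 + \frac{98 + f}{2 V}$)
$Y{\left(n \right)} = \left(4 + 2 n^{2}\right)^{2}$ ($Y{\left(n \right)} = \left(\left(n^{2} + n^{2}\right) + 4\right)^{2} = \left(2 n^{2} + 4\right)^{2} = \left(4 + 2 n^{2}\right)^{2}$)
$\frac{23302}{b{\left(181,117 \right)}} - \frac{15411}{T{\left(Y{\left(10 \right)} \right)}} = \frac{23302}{\frac{1}{2} \cdot \frac{1}{181} \left(98 + 117 - 20996\right)} - \frac{15411}{116} = \frac{23302}{\frac{1}{2} \cdot \frac{1}{181} \left(-20781\right)} - \frac{15411}{116} = \frac{23302}{- \frac{20781}{362}} - \frac{15411}{116} = 23302 \left(- \frac{362}{20781}\right) - \frac{15411}{116} = - \frac{8435324}{20781} - \frac{15411}{116} = - \frac{1298753575}{2410596}$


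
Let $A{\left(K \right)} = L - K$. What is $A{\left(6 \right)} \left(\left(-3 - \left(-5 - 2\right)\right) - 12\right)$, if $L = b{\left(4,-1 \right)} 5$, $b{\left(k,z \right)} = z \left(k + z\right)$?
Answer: $168$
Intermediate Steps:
$L = -15$ ($L = - (4 - 1) 5 = \left(-1\right) 3 \cdot 5 = \left(-3\right) 5 = -15$)
$A{\left(K \right)} = -15 - K$
$A{\left(6 \right)} \left(\left(-3 - \left(-5 - 2\right)\right) - 12\right) = \left(-15 - 6\right) \left(\left(-3 - \left(-5 - 2\right)\right) - 12\right) = \left(-15 - 6\right) \left(\left(-3 - -7\right) - 12\right) = - 21 \left(\left(-3 + 7\right) - 12\right) = - 21 \left(4 - 12\right) = \left(-21\right) \left(-8\right) = 168$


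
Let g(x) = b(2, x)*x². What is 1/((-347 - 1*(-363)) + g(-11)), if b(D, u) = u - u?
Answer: 1/16 ≈ 0.062500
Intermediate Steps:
b(D, u) = 0
g(x) = 0 (g(x) = 0*x² = 0)
1/((-347 - 1*(-363)) + g(-11)) = 1/((-347 - 1*(-363)) + 0) = 1/((-347 + 363) + 0) = 1/(16 + 0) = 1/16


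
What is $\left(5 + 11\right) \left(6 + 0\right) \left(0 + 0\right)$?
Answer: $0$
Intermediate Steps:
$\left(5 + 11\right) \left(6 + 0\right) \left(0 + 0\right) = 16 \cdot 6 \cdot 0 = 16 \cdot 0 = 0$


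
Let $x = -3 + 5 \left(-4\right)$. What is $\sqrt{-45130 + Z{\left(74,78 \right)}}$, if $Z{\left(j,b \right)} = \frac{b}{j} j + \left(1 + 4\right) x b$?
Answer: $i \sqrt{54022} \approx 232.43 i$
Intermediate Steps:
$x = -23$ ($x = -3 - 20 = -23$)
$Z{\left(j,b \right)} = - 114 b$ ($Z{\left(j,b \right)} = \frac{b}{j} j + \left(1 + 4\right) \left(-23\right) b = b + 5 \left(-23\right) b = b - 115 b = - 114 b$)
$\sqrt{-45130 + Z{\left(74,78 \right)}} = \sqrt{-45130 - 8892} = \sqrt{-54022} = i \sqrt{54022}$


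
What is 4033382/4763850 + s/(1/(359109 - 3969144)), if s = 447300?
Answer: -3846257829749820809/2381925 ≈ -1.6148e+12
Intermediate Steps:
4033382/4763850 + s/(1/(359109 - 3969144)) = 4033382/4763850 + 447300/(1/(359109 - 3969144)) = 4033382*(1/4763850) + 447300/(1/(-3610035)) = 2016691/2381925 + 447300/(-1/3610035) = 2016691/2381925 + 447300*(-3610035) = 2016691/2381925 - 1614768655500 = -3846257829749820809/2381925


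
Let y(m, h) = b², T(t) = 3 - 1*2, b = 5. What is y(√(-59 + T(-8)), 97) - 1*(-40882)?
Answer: 40907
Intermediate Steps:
T(t) = 1 (T(t) = 3 - 2 = 1)
y(m, h) = 25 (y(m, h) = 5² = 25)
y(√(-59 + T(-8)), 97) - 1*(-40882) = 25 - 1*(-40882) = 25 + 40882 = 40907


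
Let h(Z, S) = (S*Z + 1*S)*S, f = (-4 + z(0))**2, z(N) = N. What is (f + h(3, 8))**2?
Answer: 73984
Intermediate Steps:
f = 16 (f = (-4 + 0)**2 = (-4)**2 = 16)
h(Z, S) = S*(S + S*Z) (h(Z, S) = (S*Z + S)*S = (S + S*Z)*S = S*(S + S*Z))
(f + h(3, 8))**2 = (16 + 8**2*(1 + 3))**2 = (16 + 64*4)**2 = (16 + 256)**2 = 272**2 = 73984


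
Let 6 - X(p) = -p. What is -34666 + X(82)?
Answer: -34578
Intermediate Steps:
X(p) = 6 + p (X(p) = 6 - (-1)*p = 6 + p)
-34666 + X(82) = -34666 + (6 + 82) = -34666 + 88 = -34578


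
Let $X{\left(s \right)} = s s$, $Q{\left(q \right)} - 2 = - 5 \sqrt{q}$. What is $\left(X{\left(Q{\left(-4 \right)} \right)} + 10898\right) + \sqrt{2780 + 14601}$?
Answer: $10802 + \sqrt{17381} - 40 i \approx 10934.0 - 40.0 i$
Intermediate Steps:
$Q{\left(q \right)} = 2 - 5 \sqrt{q}$
$X{\left(s \right)} = s^{2}$
$\left(X{\left(Q{\left(-4 \right)} \right)} + 10898\right) + \sqrt{2780 + 14601} = \left(\left(2 - 5 \sqrt{-4}\right)^{2} + 10898\right) + \sqrt{2780 + 14601} = \left(\left(2 - 5 \cdot 2 i\right)^{2} + 10898\right) + \sqrt{17381} = \left(\left(2 - 10 i\right)^{2} + 10898\right) + \sqrt{17381} = \left(10898 + \left(2 - 10 i\right)^{2}\right) + \sqrt{17381} = 10898 + \sqrt{17381} + \left(2 - 10 i\right)^{2}$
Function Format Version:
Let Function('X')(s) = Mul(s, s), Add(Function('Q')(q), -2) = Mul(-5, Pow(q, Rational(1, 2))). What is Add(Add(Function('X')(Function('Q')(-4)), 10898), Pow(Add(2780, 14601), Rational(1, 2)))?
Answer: Add(10802, Pow(17381, Rational(1, 2)), Mul(-40, I)) ≈ Add(10934., Mul(-40.000, I))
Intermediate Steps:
Function('Q')(q) = Add(2, Mul(-5, Pow(q, Rational(1, 2))))
Function('X')(s) = Pow(s, 2)
Add(Add(Function('X')(Function('Q')(-4)), 10898), Pow(Add(2780, 14601), Rational(1, 2))) = Add(Add(Pow(Add(2, Mul(-5, Pow(-4, Rational(1, 2)))), 2), 10898), Pow(Add(2780, 14601), Rational(1, 2))) = Add(Add(Pow(Add(2, Mul(-5, Mul(2, I))), 2), 10898), Pow(17381, Rational(1, 2))) = Add(Add(Pow(Add(2, Mul(-10, I)), 2), 10898), Pow(17381, Rational(1, 2))) = Add(Add(10898, Pow(Add(2, Mul(-10, I)), 2)), Pow(17381, Rational(1, 2))) = Add(10898, Pow(17381, Rational(1, 2)), Pow(Add(2, Mul(-10, I)), 2))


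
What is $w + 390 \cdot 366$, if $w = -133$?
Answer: $142607$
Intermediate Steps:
$w + 390 \cdot 366 = -133 + 390 \cdot 366 = -133 + 142740 = 142607$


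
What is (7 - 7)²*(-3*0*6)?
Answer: 0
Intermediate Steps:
(7 - 7)²*(-3*0*6) = 0²*(0*6) = 0*0 = 0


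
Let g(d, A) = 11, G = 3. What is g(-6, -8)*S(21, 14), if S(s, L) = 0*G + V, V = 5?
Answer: 55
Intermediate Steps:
S(s, L) = 5 (S(s, L) = 0*3 + 5 = 0 + 5 = 5)
g(-6, -8)*S(21, 14) = 11*5 = 55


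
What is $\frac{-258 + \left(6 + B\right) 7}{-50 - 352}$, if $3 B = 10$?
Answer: $\frac{289}{603} \approx 0.47927$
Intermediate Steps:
$B = \frac{10}{3}$ ($B = \frac{1}{3} \cdot 10 = \frac{10}{3} \approx 3.3333$)
$\frac{-258 + \left(6 + B\right) 7}{-50 - 352} = \frac{-258 + \left(6 + \frac{10}{3}\right) 7}{-50 - 352} = \frac{-258 + \frac{28}{3} \cdot 7}{-402} = \left(-258 + \frac{196}{3}\right) \left(- \frac{1}{402}\right) = \left(- \frac{578}{3}\right) \left(- \frac{1}{402}\right) = \frac{289}{603}$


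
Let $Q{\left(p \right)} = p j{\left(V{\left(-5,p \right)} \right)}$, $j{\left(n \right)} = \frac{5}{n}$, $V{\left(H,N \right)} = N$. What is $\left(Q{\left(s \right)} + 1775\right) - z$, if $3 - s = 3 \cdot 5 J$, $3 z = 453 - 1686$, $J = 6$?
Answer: $2191$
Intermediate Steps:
$z = -411$ ($z = \frac{453 - 1686}{3} = \frac{1}{3} \left(-1233\right) = -411$)
$s = -87$ ($s = 3 - 3 \cdot 5 \cdot 6 = 3 - 15 \cdot 6 = 3 - 90 = -87$)
$Q{\left(p \right)} = 5$ ($Q{\left(p \right)} = p \frac{5}{p} = 5$)
$\left(Q{\left(s \right)} + 1775\right) - z = \left(5 + 1775\right) - -411 = 1780 + 411 = 2191$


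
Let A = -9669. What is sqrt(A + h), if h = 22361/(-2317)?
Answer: I*sqrt(51959730578)/2317 ≈ 98.38*I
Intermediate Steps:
h = -22361/2317 (h = 22361*(-1/2317) = -22361/2317 ≈ -9.6508)
sqrt(A + h) = sqrt(-9669 - 22361/2317) = sqrt(-22425434/2317) = I*sqrt(51959730578)/2317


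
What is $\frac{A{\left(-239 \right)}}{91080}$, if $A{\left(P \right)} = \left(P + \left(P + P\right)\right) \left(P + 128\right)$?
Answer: $\frac{8843}{10120} \approx 0.87381$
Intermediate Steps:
$A{\left(P \right)} = 3 P \left(128 + P\right)$ ($A{\left(P \right)} = \left(P + 2 P\right) \left(128 + P\right) = 3 P \left(128 + P\right)$)
$\frac{A{\left(-239 \right)}}{91080} = \frac{3 \left(-239\right) \left(128 - 239\right)}{91080} = 3 \left(-239\right) \left(-111\right) \frac{1}{91080} = 79587 \cdot \frac{1}{91080} = \frac{8843}{10120}$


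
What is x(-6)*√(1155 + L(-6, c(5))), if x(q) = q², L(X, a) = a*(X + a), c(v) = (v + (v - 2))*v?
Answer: 36*√2515 ≈ 1805.4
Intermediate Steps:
c(v) = v*(-2 + 2*v) (c(v) = (v + (-2 + v))*v = (-2 + 2*v)*v = v*(-2 + 2*v))
x(-6)*√(1155 + L(-6, c(5))) = (-6)²*√(1155 + (2*5*(-1 + 5))*(-6 + 2*5*(-1 + 5))) = 36*√(1155 + (2*5*4)*(-6 + 2*5*4)) = 36*√(1155 + 40*(-6 + 40)) = 36*√(1155 + 40*34) = 36*√(1155 + 1360) = 36*√2515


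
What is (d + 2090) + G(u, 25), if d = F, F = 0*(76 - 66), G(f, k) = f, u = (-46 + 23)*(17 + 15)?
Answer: 1354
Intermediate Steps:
u = -736 (u = -23*32 = -736)
F = 0 (F = 0*10 = 0)
d = 0
(d + 2090) + G(u, 25) = (0 + 2090) - 736 = 2090 - 736 = 1354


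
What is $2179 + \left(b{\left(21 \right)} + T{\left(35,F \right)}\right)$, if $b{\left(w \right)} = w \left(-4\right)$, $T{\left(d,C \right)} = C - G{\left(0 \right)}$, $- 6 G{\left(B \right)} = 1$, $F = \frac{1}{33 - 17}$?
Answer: $\frac{100571}{48} \approx 2095.2$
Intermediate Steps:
$F = \frac{1}{16} \approx 0.0625$
$G{\left(B \right)} = - \frac{1}{6}$ ($G{\left(B \right)} = \left(- \frac{1}{6}\right) 1 = - \frac{1}{6}$)
$T{\left(d,C \right)} = \frac{1}{6} + C$ ($T{\left(d,C \right)} = C - - \frac{1}{6} = C + \frac{1}{6} = \frac{1}{6} + C$)
$b{\left(w \right)} = - 4 w$
$2179 + \left(b{\left(21 \right)} + T{\left(35,F \right)}\right) = 2179 + \left(\left(-4\right) 21 + \left(\frac{1}{6} + \frac{1}{16}\right)\right) = 2179 + \left(-84 + \frac{11}{48}\right) = 2179 - \frac{4021}{48} = \frac{100571}{48}$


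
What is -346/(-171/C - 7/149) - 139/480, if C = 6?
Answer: 48309367/4083360 ≈ 11.831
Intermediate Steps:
-346/(-171/C - 7/149) - 139/480 = -346/(-171/6 - 7/149) - 139/480 = -346/(-171*1/6 - 7*1/149) - 139*1/480 = -346/(-57/2 - 7/149) - 139/480 = -346/(-8507/298) - 139/480 = -346*(-298/8507) - 139/480 = 103108/8507 - 139/480 = 48309367/4083360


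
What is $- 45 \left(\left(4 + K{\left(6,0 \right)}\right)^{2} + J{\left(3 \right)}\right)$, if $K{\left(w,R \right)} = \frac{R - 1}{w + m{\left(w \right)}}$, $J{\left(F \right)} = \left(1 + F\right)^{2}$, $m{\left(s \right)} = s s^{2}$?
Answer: $- \frac{7876565}{5476} \approx -1438.4$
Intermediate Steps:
$m{\left(s \right)} = s^{3}$
$K{\left(w,R \right)} = \frac{-1 + R}{w + w^{3}}$ ($K{\left(w,R \right)} = \frac{R - 1}{w + w^{3}} = \frac{-1 + R}{w + w^{3}}$)
$- 45 \left(\left(4 + K{\left(6,0 \right)}\right)^{2} + J{\left(3 \right)}\right) = - 45 \left(\left(4 + \frac{-1 + 0}{6 + 6^{3}}\right)^{2} + \left(1 + 3\right)^{2}\right) = - 45 \left(\left(4 + \frac{1}{6 + 216} \left(-1\right)\right)^{2} + 4^{2}\right) = - 45 \left(\left(4 + \frac{1}{222} \left(-1\right)\right)^{2} + 16\right) = - 45 \left(\left(4 - \frac{1}{222}\right)^{2} + 16\right) = - 45 \left(\left(\frac{887}{222}\right)^{2} + 16\right) = - 45 \left(\frac{786769}{49284} + 16\right) = \left(-45\right) \frac{1575313}{49284} = - \frac{7876565}{5476}$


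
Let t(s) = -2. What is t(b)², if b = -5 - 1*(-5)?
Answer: 4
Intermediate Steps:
b = 0 (b = -5 + 5 = 0)
t(b)² = (-2)² = 4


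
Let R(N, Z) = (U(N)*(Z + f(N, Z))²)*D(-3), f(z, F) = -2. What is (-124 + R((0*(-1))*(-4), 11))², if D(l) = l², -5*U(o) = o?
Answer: 15376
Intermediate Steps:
U(o) = -o/5
R(N, Z) = -9*N*(-2 + Z)²/5 (R(N, Z) = ((-N/5)*(Z - 2)²)*(-3)² = ((-N/5)*(-2 + Z)²)*9 = -N*(-2 + Z)²/5*9 = -9*N*(-2 + Z)²/5)
(-124 + R((0*(-1))*(-4), 11))² = (-124 - 9*(0*(-1))*(-4)*(-2 + 11)²/5)² = (-124 - 9/5*0*(-4)*9²)² = (-124 - 9/5*0*81)² = (-124 + 0)² = (-124)² = 15376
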